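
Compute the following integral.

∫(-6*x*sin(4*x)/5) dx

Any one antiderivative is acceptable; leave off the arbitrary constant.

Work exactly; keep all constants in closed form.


Answer: 3*x*cos(4*x)/10 - 3*sin(4*x)/40.


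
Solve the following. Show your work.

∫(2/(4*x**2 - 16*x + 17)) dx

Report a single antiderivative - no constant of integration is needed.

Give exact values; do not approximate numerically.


Step 1. Substitute u = 2*x - 4, turning ∫(2/(4*x**2 - 16*x + 17)) dx into ∫(1/(u**2 + 1)) du: now ∫(1/(u**2 + 1)) du.
Step 2. Evaluate the standard form: now atan(u).
Step 3. Substitute back u = 2*x - 4: now atan(2*x - 4).
Answer: atan(2*x - 4).


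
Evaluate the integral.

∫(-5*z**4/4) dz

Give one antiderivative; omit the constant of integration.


Answer: -z**5/4.


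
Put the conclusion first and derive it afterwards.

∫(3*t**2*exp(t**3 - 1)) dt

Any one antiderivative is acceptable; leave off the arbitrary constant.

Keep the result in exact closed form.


The answer is exp(t**3 - 1).
Step 1. Substitute u = t**3 - 1, turning ∫(3*t**2*exp(t**3 - 1)) dt into ∫(exp(u)) du: now ∫(exp(u)) du.
Step 2. Evaluate the standard form: now exp(u).
Step 3. Substitute back u = t**3 - 1: now exp(t**3 - 1).
Answer: exp(t**3 - 1).


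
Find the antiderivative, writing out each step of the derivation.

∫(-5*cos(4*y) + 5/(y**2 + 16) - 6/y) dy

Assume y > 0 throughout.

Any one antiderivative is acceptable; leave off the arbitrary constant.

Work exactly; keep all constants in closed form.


Step 1. Rewrite: now ∫(-6/y) dy + ∫(5/(y**2 + 16)) dy + ∫(-5*cos(4*y)) dy.
Step 2. Evaluate the standard form [assuming y > 0]: now -6*log(y) + ∫(5/(y**2 + 16)) dy + ∫(-5*cos(4*y)) dy.
Step 3. Evaluate the standard form: now -6*log(y) - 5*sin(4*y)/4 + ∫(5/(y**2 + 16)) dy.
Step 4. Evaluate the standard form: now -6*log(y) - 5*sin(4*y)/4 + 5*atan(y/4)/4.
Answer: -6*log(y) - 5*sin(4*y)/4 + 5*atan(y/4)/4.


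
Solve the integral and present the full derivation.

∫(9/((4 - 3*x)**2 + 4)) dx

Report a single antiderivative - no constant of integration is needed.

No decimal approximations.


Step 1. Substitute u = 4 - 3*x, turning ∫(9/((4 - 3*x)**2 + 4)) dx into ∫(-3/(u**2 + 4)) du: now ∫(-3/(u**2 + 4)) du.
Step 2. Evaluate the standard form: now -3*atan(u/2)/2.
Step 3. Substitute back u = 4 - 3*x: now 3*atan(3*x/2 - 2)/2.
Answer: 3*atan(3*x/2 - 2)/2.


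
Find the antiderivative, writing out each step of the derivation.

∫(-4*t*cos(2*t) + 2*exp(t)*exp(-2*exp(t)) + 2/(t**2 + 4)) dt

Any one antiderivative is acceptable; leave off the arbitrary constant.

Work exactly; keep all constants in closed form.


Step 1. Rewrite: now ∫(-4*t*cos(2*t)) dt + ∫(2*exp(t)*exp(-2*exp(t))) dt + ∫(2/(t**2 + 4)) dt.
Step 2. Substitute u = exp(t), turning ∫(2*exp(t)*exp(-2*exp(t))) dt into ∫(2*exp(-2*u)) du: now ∫(-4*t*cos(2*t)) dt + ∫(2/(t**2 + 4)) dt + ∫(2*exp(-2*u)) du.
Step 3. Evaluate the standard form: now ∫(-4*t*cos(2*t)) dt + ∫(2/(t**2 + 4)) dt - exp(-2*u).
Step 4. Substitute back u = exp(t): now ∫(-4*t*cos(2*t)) dt + ∫(2/(t**2 + 4)) dt - exp(-2*exp(t)).
Step 5. Evaluate the standard form: now atan(t/2) + ∫(-4*t*cos(2*t)) dt - exp(-2*exp(t)).
Step 6. Integrate ∫(-4*t*cos(2*t)) dt by parts with u = t, dv = (-4*cos(2*t)) dt, so v = -2*sin(2*t): now -2*t*sin(2*t) + atan(t/2) + ∫(2*sin(2*t)) dt - exp(-2*exp(t)).
Step 7. Evaluate the standard form: now -2*t*sin(2*t) - cos(2*t) + atan(t/2) - exp(-2*exp(t)).
Answer: -2*t*sin(2*t) - cos(2*t) + atan(t/2) - exp(-2*exp(t)).


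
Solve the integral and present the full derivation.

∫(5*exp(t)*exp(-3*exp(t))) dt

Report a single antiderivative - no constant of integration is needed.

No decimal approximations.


Step 1. Substitute u = exp(t), turning ∫(5*exp(t)*exp(-3*exp(t))) dt into ∫(5*exp(-3*u)) du: now ∫(5*exp(-3*u)) du.
Step 2. Evaluate the standard form: now -5*exp(-3*u)/3.
Step 3. Substitute back u = exp(t): now -5*exp(-3*exp(t))/3.
Answer: -5*exp(-3*exp(t))/3.


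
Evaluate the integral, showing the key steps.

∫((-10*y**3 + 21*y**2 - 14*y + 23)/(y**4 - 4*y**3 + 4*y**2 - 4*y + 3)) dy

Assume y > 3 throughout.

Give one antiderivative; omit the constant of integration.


Step 1. Decompose ∫((-10*y**3 + 21*y**2 - 14*y + 23)/(y**4 - 4*y**3 + 4*y**2 - 4*y + 3)) dy by partial fractions, (-10*y**3 + 21*y**2 - 14*y + 23)/(y**4 - 4*y**3 + 4*y**2 - 4*y + 3) = 1/(y**2 + 1) - 5/(y - 1) - 5/(y - 3): now ∫(-5/(y - 3)) dy + ∫(-5/(y - 1)) dy + ∫(1/(y**2 + 1)) dy.
Step 2. Evaluate the standard form [assuming y > 3]: now -5*log(y - 3) + ∫(-5/(y - 1)) dy + ∫(1/(y**2 + 1)) dy.
Step 3. Evaluate the standard form [assuming y > 1]: now -5*log(y - 3) - 5*log(y - 1) + ∫(1/(y**2 + 1)) dy.
Step 4. Evaluate the standard form: now -5*log(y - 3) - 5*log(y - 1) + atan(y).
Answer: -5*log(y - 3) - 5*log(y - 1) + atan(y).


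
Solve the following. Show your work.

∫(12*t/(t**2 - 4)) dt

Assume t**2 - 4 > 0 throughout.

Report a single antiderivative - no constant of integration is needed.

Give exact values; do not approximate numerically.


Step 1. Substitute u = t**2 - 4, turning ∫(12*t/(t**2 - 4)) dt into ∫(6/u) du: now ∫(6/u) du.
Step 2. Evaluate the standard form [assuming u > 0]: now 6*log(u).
Step 3. Substitute back u = t**2 - 4: now 6*log(t**2 - 4).
Answer: 6*log(t**2 - 4).


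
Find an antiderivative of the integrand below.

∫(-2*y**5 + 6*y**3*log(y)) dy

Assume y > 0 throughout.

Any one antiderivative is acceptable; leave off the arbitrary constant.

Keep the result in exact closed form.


Answer: -y**6/3 + 3*y**4*log(y)/2 - 3*y**4/8.


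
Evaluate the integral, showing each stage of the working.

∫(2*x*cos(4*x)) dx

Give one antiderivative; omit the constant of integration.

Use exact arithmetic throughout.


Step 1. Integrate ∫(2*x*cos(4*x)) dx by parts with u = x, dv = (2*cos(4*x)) dx, so v = sin(4*x)/2: now x*sin(4*x)/2 + ∫(-sin(4*x)/2) dx.
Step 2. Evaluate the standard form: now x*sin(4*x)/2 + cos(4*x)/8.
Answer: x*sin(4*x)/2 + cos(4*x)/8.


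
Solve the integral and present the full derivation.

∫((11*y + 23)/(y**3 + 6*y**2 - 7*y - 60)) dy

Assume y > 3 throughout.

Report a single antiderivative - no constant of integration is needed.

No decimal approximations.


Step 1. Decompose ∫((11*y + 23)/(y**3 + 6*y**2 - 7*y - 60)) dy by partial fractions, (11*y + 23)/(y**3 + 6*y**2 - 7*y - 60) = -4/(y + 5) + 3/(y + 4) + 1/(y - 3): now ∫(1/(y - 3)) dy + ∫(3/(y + 4)) dy + ∫(-4/(y + 5)) dy.
Step 2. Evaluate the standard form [assuming y > -5]: now -4*log(y + 5) + ∫(1/(y - 3)) dy + ∫(3/(y + 4)) dy.
Step 3. Evaluate the standard form [assuming y > 3]: now log(y - 3) - 4*log(y + 5) + ∫(3/(y + 4)) dy.
Step 4. Evaluate the standard form [assuming y > -4]: now log(y - 3) + 3*log(y + 4) - 4*log(y + 5).
Answer: log(y - 3) + 3*log(y + 4) - 4*log(y + 5).


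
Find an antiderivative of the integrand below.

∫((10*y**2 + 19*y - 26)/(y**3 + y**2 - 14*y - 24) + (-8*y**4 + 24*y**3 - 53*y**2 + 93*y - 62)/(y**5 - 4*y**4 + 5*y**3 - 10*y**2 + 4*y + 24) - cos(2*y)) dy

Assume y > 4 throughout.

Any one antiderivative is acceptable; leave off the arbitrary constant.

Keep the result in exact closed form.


Answer: 5*log(y - 4) - 5*log(y - 3) + log(y - 2) - 4*log(y + 1) + 4*log(y + 2) + log(y + 3) - sin(2*y)/2 + atan(y/2)/2.


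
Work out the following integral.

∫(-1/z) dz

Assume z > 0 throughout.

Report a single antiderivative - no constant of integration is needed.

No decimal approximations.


Answer: -log(z).


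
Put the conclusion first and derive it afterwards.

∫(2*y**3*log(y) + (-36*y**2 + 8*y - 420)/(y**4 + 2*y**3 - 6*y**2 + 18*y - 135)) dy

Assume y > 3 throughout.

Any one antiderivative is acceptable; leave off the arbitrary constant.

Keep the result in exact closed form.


The answer is y**4*log(y)/2 - y**4/8 - 5*log(y - 3) + 5*log(y + 5) + 4*atan(y/3)/3.
Step 1. Rewrite: now ∫(2*y**3*log(y)) dy + ∫((-36*y**2 + 8*y - 420)/(y**4 + 2*y**3 - 6*y**2 + 18*y - 135)) dy.
Step 2. Integrate ∫(2*y**3*log(y)) dy by parts with u = log(y), dv = (2*y**3) dy, so v = y**4/2 [assuming y > 0]: now y**4*log(y)/2 + ∫(-y**3/2) dy + ∫((-36*y**2 + 8*y - 420)/(y**4 + 2*y**3 - 6*y**2 + 18*y - 135)) dy.
Step 3. Evaluate the standard form: now y**4*log(y)/2 - y**4/8 + ∫((-36*y**2 + 8*y - 420)/(y**4 + 2*y**3 - 6*y**2 + 18*y - 135)) dy.
Step 4. Decompose ∫((-36*y**2 + 8*y - 420)/(y**4 + 2*y**3 - 6*y**2 + 18*y - 135)) dy by partial fractions, (-36*y**2 + 8*y - 420)/(y**4 + 2*y**3 - 6*y**2 + 18*y - 135) = 4/(y**2 + 9) + 5/(y + 5) - 5/(y - 3): now y**4*log(y)/2 - y**4/8 + ∫(-5/(y - 3)) dy + ∫(5/(y + 5)) dy + ∫(4/(y**2 + 9)) dy.
Step 5. Evaluate the standard form [assuming y > 3]: now y**4*log(y)/2 - y**4/8 - 5*log(y - 3) + ∫(5/(y + 5)) dy + ∫(4/(y**2 + 9)) dy.
Step 6. Evaluate the standard form [assuming y > -5]: now y**4*log(y)/2 - y**4/8 - 5*log(y - 3) + 5*log(y + 5) + ∫(4/(y**2 + 9)) dy.
Step 7. Evaluate the standard form: now y**4*log(y)/2 - y**4/8 - 5*log(y - 3) + 5*log(y + 5) + 4*atan(y/3)/3.
Answer: y**4*log(y)/2 - y**4/8 - 5*log(y - 3) + 5*log(y + 5) + 4*atan(y/3)/3.


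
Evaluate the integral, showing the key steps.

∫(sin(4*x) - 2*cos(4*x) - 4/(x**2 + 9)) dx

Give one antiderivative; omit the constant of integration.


Step 1. Rewrite: now ∫(-4/(x**2 + 9)) dx + ∫(sin(4*x)) dx + ∫(-2*cos(4*x)) dx.
Step 2. Evaluate the standard form: now -4*atan(x/3)/3 + ∫(sin(4*x)) dx + ∫(-2*cos(4*x)) dx.
Step 3. Evaluate the standard form: now -sin(4*x)/2 - 4*atan(x/3)/3 + ∫(sin(4*x)) dx.
Step 4. Evaluate the standard form: now -sin(4*x)/2 - cos(4*x)/4 - 4*atan(x/3)/3.
Answer: -sin(4*x)/2 - cos(4*x)/4 - 4*atan(x/3)/3.


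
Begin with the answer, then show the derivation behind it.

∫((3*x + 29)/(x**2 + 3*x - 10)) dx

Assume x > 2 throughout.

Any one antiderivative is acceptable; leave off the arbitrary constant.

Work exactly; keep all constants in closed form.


The answer is 5*log(x - 2) - 2*log(x + 5).
Step 1. Decompose ∫((3*x + 29)/(x**2 + 3*x - 10)) dx by partial fractions, (3*x + 29)/(x**2 + 3*x - 10) = -2/(x + 5) + 5/(x - 2): now ∫(5/(x - 2)) dx + ∫(-2/(x + 5)) dx.
Step 2. Evaluate the standard form [assuming x > -5]: now -2*log(x + 5) + ∫(5/(x - 2)) dx.
Step 3. Evaluate the standard form [assuming x > 2]: now 5*log(x - 2) - 2*log(x + 5).
Answer: 5*log(x - 2) - 2*log(x + 5).


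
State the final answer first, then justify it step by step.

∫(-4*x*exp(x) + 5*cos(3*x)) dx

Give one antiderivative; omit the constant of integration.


The answer is -4*x*exp(x) + 4*exp(x) + 5*sin(3*x)/3.
Step 1. Rewrite: now ∫(-4*x*exp(x)) dx + ∫(5*cos(3*x)) dx.
Step 2. Evaluate the standard form: now 5*sin(3*x)/3 + ∫(-4*x*exp(x)) dx.
Step 3. Integrate ∫(-4*x*exp(x)) dx by parts with u = x, dv = (-4*exp(x)) dx, so v = -4*exp(x): now -4*x*exp(x) + 5*sin(3*x)/3 + ∫(4*exp(x)) dx.
Step 4. Evaluate the standard form: now -4*x*exp(x) + 4*exp(x) + 5*sin(3*x)/3.
Answer: -4*x*exp(x) + 4*exp(x) + 5*sin(3*x)/3.


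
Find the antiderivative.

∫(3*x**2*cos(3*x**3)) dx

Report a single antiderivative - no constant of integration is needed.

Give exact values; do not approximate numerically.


Answer: sin(3*x**3)/3.


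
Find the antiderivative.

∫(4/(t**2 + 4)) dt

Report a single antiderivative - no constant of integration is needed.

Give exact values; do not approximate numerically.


Answer: 2*atan(t/2).


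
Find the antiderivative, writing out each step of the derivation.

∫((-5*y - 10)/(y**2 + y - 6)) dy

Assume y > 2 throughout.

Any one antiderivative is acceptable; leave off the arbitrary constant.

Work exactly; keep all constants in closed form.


Step 1. Decompose ∫((-5*y - 10)/(y**2 + y - 6)) dy by partial fractions, (-5*y - 10)/(y**2 + y - 6) = -1/(y + 3) - 4/(y - 2): now ∫(-4/(y - 2)) dy + ∫(-1/(y + 3)) dy.
Step 2. Evaluate the standard form [assuming y > 2]: now -4*log(y - 2) + ∫(-1/(y + 3)) dy.
Step 3. Evaluate the standard form [assuming y > -3]: now -4*log(y - 2) - log(y + 3).
Answer: -4*log(y - 2) - log(y + 3).


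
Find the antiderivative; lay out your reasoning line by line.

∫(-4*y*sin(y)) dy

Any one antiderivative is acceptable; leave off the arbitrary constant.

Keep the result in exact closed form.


Step 1. Integrate ∫(-4*y*sin(y)) dy by parts with u = y, dv = (-4*sin(y)) dy, so v = 4*cos(y): now 4*y*cos(y) + ∫(-4*cos(y)) dy.
Step 2. Evaluate the standard form: now 4*y*cos(y) - 4*sin(y).
Answer: 4*y*cos(y) - 4*sin(y).


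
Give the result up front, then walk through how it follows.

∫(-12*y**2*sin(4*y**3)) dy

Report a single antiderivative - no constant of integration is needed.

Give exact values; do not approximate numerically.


The answer is cos(4*y**3).
Step 1. Substitute u = y**3, turning ∫(-12*y**2*sin(4*y**3)) dy into ∫(-4*sin(4*u)) du: now ∫(-4*sin(4*u)) du.
Step 2. Evaluate the standard form: now cos(4*u).
Step 3. Substitute back u = y**3: now cos(4*y**3).
Answer: cos(4*y**3).


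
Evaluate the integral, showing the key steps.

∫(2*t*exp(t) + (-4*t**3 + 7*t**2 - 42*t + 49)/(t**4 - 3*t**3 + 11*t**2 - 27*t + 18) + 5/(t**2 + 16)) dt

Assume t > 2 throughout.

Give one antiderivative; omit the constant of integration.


Step 1. Rewrite: now ∫(2*t*exp(t)) dt + ∫((-4*t**3 + 7*t**2 - 42*t + 49)/(t**4 - 3*t**3 + 11*t**2 - 27*t + 18)) dt + ∫(5/(t**2 + 16)) dt.
Step 2. Evaluate the standard form: now 5*atan(t/4)/4 + ∫(2*t*exp(t)) dt + ∫((-4*t**3 + 7*t**2 - 42*t + 49)/(t**4 - 3*t**3 + 11*t**2 - 27*t + 18)) dt.
Step 3. Integrate ∫(2*t*exp(t)) dt by parts with u = t, dv = (2*exp(t)) dt, so v = 2*exp(t): now 2*t*exp(t) + 5*atan(t/4)/4 + ∫((-4*t**3 + 7*t**2 - 42*t + 49)/(t**4 - 3*t**3 + 11*t**2 - 27*t + 18)) dt + ∫(-2*exp(t)) dt.
Step 4. Evaluate the standard form: now 2*t*exp(t) - 2*exp(t) + 5*atan(t/4)/4 + ∫((-4*t**3 + 7*t**2 - 42*t + 49)/(t**4 - 3*t**3 + 11*t**2 - 27*t + 18)) dt.
Step 5. Decompose ∫((-4*t**3 + 7*t**2 - 42*t + 49)/(t**4 - 3*t**3 + 11*t**2 - 27*t + 18)) dt by partial fractions, (-4*t**3 + 7*t**2 - 42*t + 49)/(t**4 - 3*t**3 + 11*t**2 - 27*t + 18) = 2/(t**2 + 9) - 1/(t - 1) - 3/(t - 2): now 2*t*exp(t) - 2*exp(t) + 5*atan(t/4)/4 + ∫(-3/(t - 2)) dt + ∫(-1/(t - 1)) dt + ∫(2/(t**2 + 9)) dt.
Step 6. Evaluate the standard form [assuming t > 2]: now 2*t*exp(t) - 2*exp(t) - 3*log(t - 2) + 5*atan(t/4)/4 + ∫(-1/(t - 1)) dt + ∫(2/(t**2 + 9)) dt.
Step 7. Evaluate the standard form [assuming t > 1]: now 2*t*exp(t) - 2*exp(t) - 3*log(t - 2) - log(t - 1) + 5*atan(t/4)/4 + ∫(2/(t**2 + 9)) dt.
Step 8. Evaluate the standard form: now 2*t*exp(t) - 2*exp(t) - 3*log(t - 2) - log(t - 1) + 5*atan(t/4)/4 + 2*atan(t/3)/3.
Answer: 2*t*exp(t) - 2*exp(t) - 3*log(t - 2) - log(t - 1) + 5*atan(t/4)/4 + 2*atan(t/3)/3.


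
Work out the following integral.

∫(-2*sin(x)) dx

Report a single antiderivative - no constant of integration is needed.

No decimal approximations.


Answer: 2*cos(x).


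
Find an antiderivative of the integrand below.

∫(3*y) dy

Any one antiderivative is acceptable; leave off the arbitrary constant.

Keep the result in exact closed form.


Answer: 3*y**2/2.


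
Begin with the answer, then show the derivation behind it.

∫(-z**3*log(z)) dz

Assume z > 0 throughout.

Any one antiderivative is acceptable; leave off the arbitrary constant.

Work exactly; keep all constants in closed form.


The answer is -z**4*log(z)/4 + z**4/16.
Step 1. Integrate ∫(-z**3*log(z)) dz by parts with u = log(z), dv = (-z**3) dz, so v = -z**4/4 [assuming z > 0]: now -z**4*log(z)/4 + ∫(z**3/4) dz.
Step 2. Evaluate the standard form: now -z**4*log(z)/4 + z**4/16.
Answer: -z**4*log(z)/4 + z**4/16.


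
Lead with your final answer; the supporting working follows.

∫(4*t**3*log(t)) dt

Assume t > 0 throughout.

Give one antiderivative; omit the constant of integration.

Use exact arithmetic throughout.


The answer is t**4*log(t) - t**4/4.
Step 1. Integrate ∫(4*t**3*log(t)) dt by parts with u = log(t), dv = (4*t**3) dt, so v = t**4 [assuming t > 0]: now t**4*log(t) + ∫(-t**3) dt.
Step 2. Evaluate the standard form: now t**4*log(t) - t**4/4.
Answer: t**4*log(t) - t**4/4.


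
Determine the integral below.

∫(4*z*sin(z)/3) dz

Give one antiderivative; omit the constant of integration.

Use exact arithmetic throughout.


Answer: -4*z*cos(z)/3 + 4*sin(z)/3.


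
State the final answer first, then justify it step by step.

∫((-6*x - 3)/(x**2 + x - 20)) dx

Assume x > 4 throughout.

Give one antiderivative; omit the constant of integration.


The answer is -3*log(x - 4) - 3*log(x + 5).
Step 1. Decompose ∫((-6*x - 3)/(x**2 + x - 20)) dx by partial fractions, (-6*x - 3)/(x**2 + x - 20) = -3/(x + 5) - 3/(x - 4): now ∫(-3/(x - 4)) dx + ∫(-3/(x + 5)) dx.
Step 2. Evaluate the standard form [assuming x > 4]: now -3*log(x - 4) + ∫(-3/(x + 5)) dx.
Step 3. Evaluate the standard form [assuming x > -5]: now -3*log(x - 4) - 3*log(x + 5).
Answer: -3*log(x - 4) - 3*log(x + 5).


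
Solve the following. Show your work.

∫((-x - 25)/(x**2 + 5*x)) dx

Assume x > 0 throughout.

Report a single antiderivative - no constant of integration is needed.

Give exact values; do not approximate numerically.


Step 1. Decompose ∫((-x - 25)/(x**2 + 5*x)) dx by partial fractions, (-x - 25)/(x**2 + 5*x) = 4/(x + 5) - 5/x: now ∫(-5/x) dx + ∫(4/(x + 5)) dx.
Step 2. Evaluate the standard form [assuming x > -5]: now 4*log(x + 5) + ∫(-5/x) dx.
Step 3. Evaluate the standard form [assuming x > 0]: now -5*log(x) + 4*log(x + 5).
Answer: -5*log(x) + 4*log(x + 5).


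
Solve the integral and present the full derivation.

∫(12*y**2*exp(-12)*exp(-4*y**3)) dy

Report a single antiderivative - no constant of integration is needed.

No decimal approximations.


Step 1. Substitute u = y**3 + 3, turning ∫(12*y**2*exp(-12)*exp(-4*y**3)) dy into ∫(4*exp(-4*u)) du: now ∫(4*exp(-4*u)) du.
Step 2. Evaluate the standard form: now -exp(-4*u).
Step 3. Substitute back u = y**3 + 3: now -exp(-4*y**3 - 12).
Answer: -exp(-4*y**3 - 12).


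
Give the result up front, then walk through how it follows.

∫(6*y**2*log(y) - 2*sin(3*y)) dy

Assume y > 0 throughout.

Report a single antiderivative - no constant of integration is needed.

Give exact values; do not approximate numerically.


The answer is 2*y**3*log(y) - 2*y**3/3 + 2*cos(3*y)/3.
Step 1. Rewrite: now ∫(6*y**2*log(y)) dy + ∫(-2*sin(3*y)) dy.
Step 2. Integrate ∫(6*y**2*log(y)) dy by parts with u = log(y), dv = (6*y**2) dy, so v = 2*y**3 [assuming y > 0]: now 2*y**3*log(y) + ∫(-2*y**2) dy + ∫(-2*sin(3*y)) dy.
Step 3. Evaluate the standard form: now 2*y**3*log(y) - 2*y**3/3 + ∫(-2*sin(3*y)) dy.
Step 4. Evaluate the standard form: now 2*y**3*log(y) - 2*y**3/3 + 2*cos(3*y)/3.
Answer: 2*y**3*log(y) - 2*y**3/3 + 2*cos(3*y)/3.


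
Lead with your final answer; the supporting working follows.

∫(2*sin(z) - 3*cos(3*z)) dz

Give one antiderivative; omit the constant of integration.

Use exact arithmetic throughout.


The answer is -sin(3*z) - 2*cos(z).
Step 1. Rewrite: now ∫(2*sin(z)) dz + ∫(-3*cos(3*z)) dz.
Step 2. Evaluate the standard form: now -sin(3*z) + ∫(2*sin(z)) dz.
Step 3. Evaluate the standard form: now -sin(3*z) - 2*cos(z).
Answer: -sin(3*z) - 2*cos(z).


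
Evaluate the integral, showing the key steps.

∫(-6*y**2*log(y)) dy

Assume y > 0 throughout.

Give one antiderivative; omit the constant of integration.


Step 1. Integrate ∫(-6*y**2*log(y)) dy by parts with u = log(y), dv = (-6*y**2) dy, so v = -2*y**3 [assuming y > 0]: now -2*y**3*log(y) + ∫(2*y**2) dy.
Step 2. Evaluate the standard form: now -2*y**3*log(y) + 2*y**3/3.
Answer: -2*y**3*log(y) + 2*y**3/3.


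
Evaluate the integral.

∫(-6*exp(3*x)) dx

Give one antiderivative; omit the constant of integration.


Answer: -2*exp(3*x).


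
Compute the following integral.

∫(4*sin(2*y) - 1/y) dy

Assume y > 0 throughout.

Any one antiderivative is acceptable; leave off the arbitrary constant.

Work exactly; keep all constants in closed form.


Answer: -log(y) - 2*cos(2*y).


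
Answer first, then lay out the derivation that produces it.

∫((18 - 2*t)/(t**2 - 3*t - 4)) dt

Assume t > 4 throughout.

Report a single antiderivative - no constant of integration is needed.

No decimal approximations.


The answer is 2*log(t - 4) - 4*log(t + 1).
Step 1. Decompose ∫((18 - 2*t)/(t**2 - 3*t - 4)) dt by partial fractions, (18 - 2*t)/(t**2 - 3*t - 4) = -4/(t + 1) + 2/(t - 4): now ∫(2/(t - 4)) dt + ∫(-4/(t + 1)) dt.
Step 2. Evaluate the standard form [assuming t > -1]: now -4*log(t + 1) + ∫(2/(t - 4)) dt.
Step 3. Evaluate the standard form [assuming t > 4]: now 2*log(t - 4) - 4*log(t + 1).
Answer: 2*log(t - 4) - 4*log(t + 1).


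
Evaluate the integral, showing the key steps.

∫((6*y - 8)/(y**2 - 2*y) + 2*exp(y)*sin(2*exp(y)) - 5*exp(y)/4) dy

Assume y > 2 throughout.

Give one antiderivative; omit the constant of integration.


Step 1. Rewrite: now ∫((6*y - 8)/(y**2 - 2*y)) dy + ∫(2*exp(y)*sin(2*exp(y))) dy + ∫(-5*exp(y)/4) dy.
Step 2. Evaluate the standard form: now -5*exp(y)/4 + ∫((6*y - 8)/(y**2 - 2*y)) dy + ∫(2*exp(y)*sin(2*exp(y))) dy.
Step 3. Decompose ∫((6*y - 8)/(y**2 - 2*y)) dy by partial fractions, (6*y - 8)/(y**2 - 2*y) = 2/(y - 2) + 4/y: now -5*exp(y)/4 + ∫(4/y) dy + ∫(2*exp(y)*sin(2*exp(y))) dy + ∫(2/(y - 2)) dy.
Step 4. Evaluate the standard form [assuming y > 0]: now -5*exp(y)/4 + 4*log(y) + ∫(2*exp(y)*sin(2*exp(y))) dy + ∫(2/(y - 2)) dy.
Step 5. Evaluate the standard form [assuming y > 2]: now -5*exp(y)/4 + 4*log(y) + 2*log(y - 2) + ∫(2*exp(y)*sin(2*exp(y))) dy.
Step 6. Substitute u = exp(y), turning ∫(2*exp(y)*sin(2*exp(y))) dy into ∫(2*sin(2*u)) du: now -5*exp(y)/4 + 4*log(y) + 2*log(y - 2) + ∫(2*sin(2*u)) du.
Step 7. Evaluate the standard form: now -5*exp(y)/4 + 4*log(y) + 2*log(y - 2) - cos(2*u).
Step 8. Substitute back u = exp(y): now -5*exp(y)/4 + 4*log(y) + 2*log(y - 2) - cos(2*exp(y)).
Answer: -5*exp(y)/4 + 4*log(y) + 2*log(y - 2) - cos(2*exp(y)).


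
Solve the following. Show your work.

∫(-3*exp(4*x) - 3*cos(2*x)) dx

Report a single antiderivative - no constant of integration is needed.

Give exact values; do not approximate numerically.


Step 1. Rewrite: now ∫(-3*exp(4*x)) dx + ∫(-3*cos(2*x)) dx.
Step 2. Evaluate the standard form: now -3*sin(2*x)/2 + ∫(-3*exp(4*x)) dx.
Step 3. Evaluate the standard form: now -3*exp(4*x)/4 - 3*sin(2*x)/2.
Answer: -3*exp(4*x)/4 - 3*sin(2*x)/2.


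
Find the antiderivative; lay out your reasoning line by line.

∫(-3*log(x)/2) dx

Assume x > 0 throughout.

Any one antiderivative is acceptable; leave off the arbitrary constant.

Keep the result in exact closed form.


Step 1. Integrate ∫(-3*log(x)/2) dx by parts with u = log(x), dv = (-3/2) dx, so v = -3*x/2 [assuming x > 0]: now -3*x*log(x)/2 + ∫(3/2) dx.
Step 2. Evaluate the standard form: now -3*x*log(x)/2 + 3*x/2.
Answer: -3*x*log(x)/2 + 3*x/2.


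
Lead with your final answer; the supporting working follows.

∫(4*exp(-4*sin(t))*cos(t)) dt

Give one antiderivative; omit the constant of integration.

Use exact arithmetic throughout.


The answer is -exp(-4*sin(t)).
Step 1. Substitute u = sin(t), turning ∫(4*exp(-4*sin(t))*cos(t)) dt into ∫(4*exp(-4*u)) du: now ∫(4*exp(-4*u)) du.
Step 2. Evaluate the standard form: now -exp(-4*u).
Step 3. Substitute back u = sin(t): now -exp(-4*sin(t)).
Answer: -exp(-4*sin(t)).


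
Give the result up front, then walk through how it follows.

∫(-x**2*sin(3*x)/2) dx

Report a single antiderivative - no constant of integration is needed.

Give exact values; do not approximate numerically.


The answer is x**2*cos(3*x)/6 - x*sin(3*x)/9 - cos(3*x)/27.
Step 1. Integrate ∫(-x**2*sin(3*x)/2) dx by parts with u = x**2, dv = (-sin(3*x)/2) dx, so v = cos(3*x)/6: now x**2*cos(3*x)/6 + ∫(-x*cos(3*x)/3) dx.
Step 2. Integrate ∫(-x*cos(3*x)/3) dx by parts with u = x, dv = (-cos(3*x)/3) dx, so v = -sin(3*x)/9: now x**2*cos(3*x)/6 - x*sin(3*x)/9 + ∫(sin(3*x)/9) dx.
Step 3. Evaluate the standard form: now x**2*cos(3*x)/6 - x*sin(3*x)/9 - cos(3*x)/27.
Answer: x**2*cos(3*x)/6 - x*sin(3*x)/9 - cos(3*x)/27.


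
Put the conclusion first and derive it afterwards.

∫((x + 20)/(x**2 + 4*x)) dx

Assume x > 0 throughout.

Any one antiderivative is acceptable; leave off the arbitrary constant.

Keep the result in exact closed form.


The answer is 5*log(x) - 4*log(x + 4).
Step 1. Decompose ∫((x + 20)/(x**2 + 4*x)) dx by partial fractions, (x + 20)/(x**2 + 4*x) = -4/(x + 4) + 5/x: now ∫(5/x) dx + ∫(-4/(x + 4)) dx.
Step 2. Evaluate the standard form [assuming x > 0]: now 5*log(x) + ∫(-4/(x + 4)) dx.
Step 3. Evaluate the standard form [assuming x > -4]: now 5*log(x) - 4*log(x + 4).
Answer: 5*log(x) - 4*log(x + 4).


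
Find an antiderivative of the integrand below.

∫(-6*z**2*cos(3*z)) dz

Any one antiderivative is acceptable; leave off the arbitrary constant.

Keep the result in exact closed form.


Answer: -2*z**2*sin(3*z) - 4*z*cos(3*z)/3 + 4*sin(3*z)/9.


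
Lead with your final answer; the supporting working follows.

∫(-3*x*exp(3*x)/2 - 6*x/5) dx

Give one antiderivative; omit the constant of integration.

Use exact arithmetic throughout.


The answer is -3*x**2/5 - x*exp(3*x)/2 + exp(3*x)/6.
Step 1. Rewrite: now ∫(-6*x/5) dx + ∫(-3*x*exp(3*x)/2) dx.
Step 2. Integrate ∫(-3*x*exp(3*x)/2) dx by parts with u = x, dv = (-3*exp(3*x)/2) dx, so v = -exp(3*x)/2: now -x*exp(3*x)/2 + ∫(-6*x/5) dx + ∫(exp(3*x)/2) dx.
Step 3. Evaluate the standard form: now -x*exp(3*x)/2 + exp(3*x)/6 + ∫(-6*x/5) dx.
Step 4. Evaluate the standard form: now -3*x**2/5 - x*exp(3*x)/2 + exp(3*x)/6.
Answer: -3*x**2/5 - x*exp(3*x)/2 + exp(3*x)/6.


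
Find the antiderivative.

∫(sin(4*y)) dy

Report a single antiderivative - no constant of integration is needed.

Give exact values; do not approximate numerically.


Answer: -cos(4*y)/4.


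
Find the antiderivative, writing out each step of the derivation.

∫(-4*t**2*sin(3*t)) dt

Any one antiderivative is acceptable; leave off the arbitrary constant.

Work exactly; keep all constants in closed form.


Step 1. Integrate ∫(-4*t**2*sin(3*t)) dt by parts with u = t**2, dv = (-4*sin(3*t)) dt, so v = 4*cos(3*t)/3: now 4*t**2*cos(3*t)/3 + ∫(-8*t*cos(3*t)/3) dt.
Step 2. Integrate ∫(-8*t*cos(3*t)/3) dt by parts with u = t, dv = (-8*cos(3*t)/3) dt, so v = -8*sin(3*t)/9: now 4*t**2*cos(3*t)/3 - 8*t*sin(3*t)/9 + ∫(8*sin(3*t)/9) dt.
Step 3. Evaluate the standard form: now 4*t**2*cos(3*t)/3 - 8*t*sin(3*t)/9 - 8*cos(3*t)/27.
Answer: 4*t**2*cos(3*t)/3 - 8*t*sin(3*t)/9 - 8*cos(3*t)/27.


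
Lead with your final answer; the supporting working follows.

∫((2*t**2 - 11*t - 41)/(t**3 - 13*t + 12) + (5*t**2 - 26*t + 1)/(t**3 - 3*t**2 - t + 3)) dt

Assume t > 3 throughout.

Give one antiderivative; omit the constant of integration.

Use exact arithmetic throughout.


The answer is -8*log(t - 3) + 10*log(t - 1) + 4*log(t + 1) + log(t + 4).
Step 1. Rewrite: now ∫((2*t**2 - 11*t - 41)/(t**3 - 13*t + 12)) dt + ∫((5*t**2 - 26*t + 1)/(t**3 - 3*t**2 - t + 3)) dt.
Step 2. Decompose ∫((5*t**2 - 26*t + 1)/(t**3 - 3*t**2 - t + 3)) dt by partial fractions, (5*t**2 - 26*t + 1)/(t**3 - 3*t**2 - t + 3) = 4/(t + 1) + 5/(t - 1) - 4/(t - 3): now ∫((2*t**2 - 11*t - 41)/(t**3 - 13*t + 12)) dt + ∫(-4/(t - 3)) dt + ∫(5/(t - 1)) dt + ∫(4/(t + 1)) dt.
Step 3. Evaluate the standard form [assuming t > 1]: now 5*log(t - 1) + ∫((2*t**2 - 11*t - 41)/(t**3 - 13*t + 12)) dt + ∫(-4/(t - 3)) dt + ∫(4/(t + 1)) dt.
Step 4. Evaluate the standard form [assuming t > -1]: now 5*log(t - 1) + 4*log(t + 1) + ∫((2*t**2 - 11*t - 41)/(t**3 - 13*t + 12)) dt + ∫(-4/(t - 3)) dt.
Step 5. Evaluate the standard form [assuming t > 3]: now -4*log(t - 3) + 5*log(t - 1) + 4*log(t + 1) + ∫((2*t**2 - 11*t - 41)/(t**3 - 13*t + 12)) dt.
Step 6. Decompose ∫((2*t**2 - 11*t - 41)/(t**3 - 13*t + 12)) dt by partial fractions, (2*t**2 - 11*t - 41)/(t**3 - 13*t + 12) = 1/(t + 4) + 5/(t - 1) - 4/(t - 3): now -4*log(t - 3) + 5*log(t - 1) + 4*log(t + 1) + ∫(-4/(t - 3)) dt + ∫(5/(t - 1)) dt + ∫(1/(t + 4)) dt.
Step 7. Evaluate the standard form [assuming t > -4]: now -4*log(t - 3) + 5*log(t - 1) + 4*log(t + 1) + log(t + 4) + ∫(-4/(t - 3)) dt + ∫(5/(t - 1)) dt.
Step 8. Evaluate the standard form [assuming t > 1]: now -4*log(t - 3) + 10*log(t - 1) + 4*log(t + 1) + log(t + 4) + ∫(-4/(t - 3)) dt.
Step 9. Evaluate the standard form [assuming t > 3]: now -8*log(t - 3) + 10*log(t - 1) + 4*log(t + 1) + log(t + 4).
Answer: -8*log(t - 3) + 10*log(t - 1) + 4*log(t + 1) + log(t + 4).


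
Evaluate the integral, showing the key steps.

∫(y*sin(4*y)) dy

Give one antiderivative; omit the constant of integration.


Step 1. Integrate ∫(y*sin(4*y)) dy by parts with u = y, dv = (sin(4*y)) dy, so v = -cos(4*y)/4: now -y*cos(4*y)/4 + ∫(cos(4*y)/4) dy.
Step 2. Evaluate the standard form: now -y*cos(4*y)/4 + sin(4*y)/16.
Answer: -y*cos(4*y)/4 + sin(4*y)/16.


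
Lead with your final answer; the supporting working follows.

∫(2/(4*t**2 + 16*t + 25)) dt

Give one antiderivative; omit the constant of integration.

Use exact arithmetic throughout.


The answer is atan(2*t/3 + 4/3)/3.
Step 1. Substitute u = -2*t - 4, turning ∫(2/(4*t**2 + 16*t + 25)) dt into ∫(-1/(u**2 + 9)) du: now ∫(-1/(u**2 + 9)) du.
Step 2. Evaluate the standard form: now -atan(u/3)/3.
Step 3. Substitute back u = -2*t - 4: now atan(2*t/3 + 4/3)/3.
Answer: atan(2*t/3 + 4/3)/3.


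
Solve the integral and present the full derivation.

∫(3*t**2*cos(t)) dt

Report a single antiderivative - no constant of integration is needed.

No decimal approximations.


Step 1. Integrate ∫(3*t**2*cos(t)) dt by parts with u = t**2, dv = (3*cos(t)) dt, so v = 3*sin(t): now 3*t**2*sin(t) + ∫(-6*t*sin(t)) dt.
Step 2. Integrate ∫(-6*t*sin(t)) dt by parts with u = t, dv = (-6*sin(t)) dt, so v = 6*cos(t): now 3*t**2*sin(t) + 6*t*cos(t) + ∫(-6*cos(t)) dt.
Step 3. Evaluate the standard form: now 3*t**2*sin(t) + 6*t*cos(t) - 6*sin(t).
Answer: 3*t**2*sin(t) + 6*t*cos(t) - 6*sin(t).


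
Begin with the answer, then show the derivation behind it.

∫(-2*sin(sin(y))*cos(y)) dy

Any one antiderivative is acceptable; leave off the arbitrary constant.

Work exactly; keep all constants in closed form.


The answer is 2*cos(sin(y)).
Step 1. Substitute u = sin(y), turning ∫(-2*sin(sin(y))*cos(y)) dy into ∫(-2*sin(u)) du: now ∫(-2*sin(u)) du.
Step 2. Evaluate the standard form: now 2*cos(u).
Step 3. Substitute back u = sin(y): now 2*cos(sin(y)).
Answer: 2*cos(sin(y)).


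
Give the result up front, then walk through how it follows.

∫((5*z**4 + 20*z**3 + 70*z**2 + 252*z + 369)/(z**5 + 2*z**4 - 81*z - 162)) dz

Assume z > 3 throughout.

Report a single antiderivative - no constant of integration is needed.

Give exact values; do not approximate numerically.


The answer is 5*log(z - 3) - log(z + 2) + log(z + 3) - 4*atan(z/3)/3.
Step 1. Decompose ∫((5*z**4 + 20*z**3 + 70*z**2 + 252*z + 369)/(z**5 + 2*z**4 - 81*z - 162)) dz by partial fractions, (5*z**4 + 20*z**3 + 70*z**2 + 252*z + 369)/(z**5 + 2*z**4 - 81*z - 162) = -4/(z**2 + 9) + 1/(z + 3) - 1/(z + 2) + 5/(z - 3): now ∫(5/(z - 3)) dz + ∫(-1/(z + 2)) dz + ∫(1/(z + 3)) dz + ∫(-4/(z**2 + 9)) dz.
Step 2. Evaluate the standard form [assuming z > 3]: now 5*log(z - 3) + ∫(-1/(z + 2)) dz + ∫(1/(z + 3)) dz + ∫(-4/(z**2 + 9)) dz.
Step 3. Evaluate the standard form [assuming z > -3]: now 5*log(z - 3) + log(z + 3) + ∫(-1/(z + 2)) dz + ∫(-4/(z**2 + 9)) dz.
Step 4. Evaluate the standard form [assuming z > -2]: now 5*log(z - 3) - log(z + 2) + log(z + 3) + ∫(-4/(z**2 + 9)) dz.
Step 5. Evaluate the standard form: now 5*log(z - 3) - log(z + 2) + log(z + 3) - 4*atan(z/3)/3.
Answer: 5*log(z - 3) - log(z + 2) + log(z + 3) - 4*atan(z/3)/3.


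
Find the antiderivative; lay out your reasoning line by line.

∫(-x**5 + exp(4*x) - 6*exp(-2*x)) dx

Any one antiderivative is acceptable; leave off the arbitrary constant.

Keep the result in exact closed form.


Step 1. Rewrite: now ∫(-x**5) dx + ∫(-6*exp(-2*x)) dx + ∫(exp(4*x)) dx.
Step 2. Evaluate the standard form: now -x**6/6 + ∫(-6*exp(-2*x)) dx + ∫(exp(4*x)) dx.
Step 3. Evaluate the standard form: now -x**6/6 + ∫(exp(4*x)) dx + 3*exp(-2*x).
Step 4. Evaluate the standard form: now -x**6/6 + exp(4*x)/4 + 3*exp(-2*x).
Answer: -x**6/6 + exp(4*x)/4 + 3*exp(-2*x).


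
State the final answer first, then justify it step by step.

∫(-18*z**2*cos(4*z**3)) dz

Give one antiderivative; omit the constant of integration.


The answer is -3*sin(4*z**3)/2.
Step 1. Substitute u = z**3, turning ∫(-18*z**2*cos(4*z**3)) dz into ∫(-6*cos(4*u)) du: now ∫(-6*cos(4*u)) du.
Step 2. Evaluate the standard form: now -3*sin(4*u)/2.
Step 3. Substitute back u = z**3: now -3*sin(4*z**3)/2.
Answer: -3*sin(4*z**3)/2.


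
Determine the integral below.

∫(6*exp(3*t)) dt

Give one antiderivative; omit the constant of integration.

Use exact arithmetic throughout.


Answer: 2*exp(3*t).


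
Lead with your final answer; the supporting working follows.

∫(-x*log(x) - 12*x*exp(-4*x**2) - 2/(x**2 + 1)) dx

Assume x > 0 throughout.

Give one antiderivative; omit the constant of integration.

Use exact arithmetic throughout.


The answer is -x**2*log(x)/2 + x**2/4 - 2*atan(x) + 3*exp(-4*x**2)/2.
Step 1. Rewrite: now ∫(-12*x*exp(-4*x**2)) dx + ∫(-x*log(x)) dx + ∫(-2/(x**2 + 1)) dx.
Step 2. Substitute u = x**2, turning ∫(-12*x*exp(-4*x**2)) dx into ∫(-6*exp(-4*u)) du: now ∫(-x*log(x)) dx + ∫(-2/(x**2 + 1)) dx + ∫(-6*exp(-4*u)) du.
Step 3. Evaluate the standard form: now ∫(-x*log(x)) dx + ∫(-2/(x**2 + 1)) dx + 3*exp(-4*u)/2.
Step 4. Substitute back u = x**2: now ∫(-x*log(x)) dx + ∫(-2/(x**2 + 1)) dx + 3*exp(-4*x**2)/2.
Step 5. Evaluate the standard form: now -2*atan(x) + ∫(-x*log(x)) dx + 3*exp(-4*x**2)/2.
Step 6. Integrate ∫(-x*log(x)) dx by parts with u = log(x), dv = (-x) dx, so v = -x**2/2 [assuming x > 0]: now -x**2*log(x)/2 - 2*atan(x) + ∫(x/2) dx + 3*exp(-4*x**2)/2.
Step 7. Evaluate the standard form: now -x**2*log(x)/2 + x**2/4 - 2*atan(x) + 3*exp(-4*x**2)/2.
Answer: -x**2*log(x)/2 + x**2/4 - 2*atan(x) + 3*exp(-4*x**2)/2.


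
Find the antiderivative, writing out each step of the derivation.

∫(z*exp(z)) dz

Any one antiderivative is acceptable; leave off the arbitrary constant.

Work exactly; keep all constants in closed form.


Step 1. Integrate ∫(z*exp(z)) dz by parts with u = z, dv = (exp(z)) dz, so v = exp(z): now z*exp(z) + ∫(-exp(z)) dz.
Step 2. Evaluate the standard form: now z*exp(z) - exp(z).
Answer: z*exp(z) - exp(z).


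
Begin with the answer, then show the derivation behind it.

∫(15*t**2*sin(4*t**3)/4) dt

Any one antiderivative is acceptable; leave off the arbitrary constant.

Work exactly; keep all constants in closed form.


The answer is -5*cos(4*t**3)/16.
Step 1. Substitute u = t**3, turning ∫(15*t**2*sin(4*t**3)/4) dt into ∫(5*sin(4*u)/4) du: now ∫(5*sin(4*u)/4) du.
Step 2. Evaluate the standard form: now -5*cos(4*u)/16.
Step 3. Substitute back u = t**3: now -5*cos(4*t**3)/16.
Answer: -5*cos(4*t**3)/16.


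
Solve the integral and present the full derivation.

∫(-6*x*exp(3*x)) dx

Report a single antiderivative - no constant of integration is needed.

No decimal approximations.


Step 1. Integrate ∫(-6*x*exp(3*x)) dx by parts with u = x, dv = (-6*exp(3*x)) dx, so v = -2*exp(3*x): now -2*x*exp(3*x) + ∫(2*exp(3*x)) dx.
Step 2. Evaluate the standard form: now -2*x*exp(3*x) + 2*exp(3*x)/3.
Answer: -2*x*exp(3*x) + 2*exp(3*x)/3.


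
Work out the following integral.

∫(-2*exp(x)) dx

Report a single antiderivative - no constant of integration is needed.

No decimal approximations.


Answer: -2*exp(x).


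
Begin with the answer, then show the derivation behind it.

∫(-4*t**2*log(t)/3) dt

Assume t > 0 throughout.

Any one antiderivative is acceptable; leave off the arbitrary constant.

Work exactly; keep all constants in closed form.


The answer is -4*t**3*log(t)/9 + 4*t**3/27.
Step 1. Integrate ∫(-4*t**2*log(t)/3) dt by parts with u = log(t), dv = (-4*t**2/3) dt, so v = -4*t**3/9 [assuming t > 0]: now -4*t**3*log(t)/9 + ∫(4*t**2/9) dt.
Step 2. Evaluate the standard form: now -4*t**3*log(t)/9 + 4*t**3/27.
Answer: -4*t**3*log(t)/9 + 4*t**3/27.


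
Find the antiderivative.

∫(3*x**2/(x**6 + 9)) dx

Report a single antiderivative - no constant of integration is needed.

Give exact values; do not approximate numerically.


Answer: atan(x**3/3)/3.


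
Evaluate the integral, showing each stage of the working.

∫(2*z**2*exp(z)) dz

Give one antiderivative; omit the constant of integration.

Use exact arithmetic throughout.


Step 1. Integrate ∫(2*z**2*exp(z)) dz by parts with u = z**2, dv = (2*exp(z)) dz, so v = 2*exp(z): now 2*z**2*exp(z) + ∫(-4*z*exp(z)) dz.
Step 2. Integrate ∫(-4*z*exp(z)) dz by parts with u = z, dv = (-4*exp(z)) dz, so v = -4*exp(z): now 2*z**2*exp(z) - 4*z*exp(z) + ∫(4*exp(z)) dz.
Step 3. Evaluate the standard form: now 2*z**2*exp(z) - 4*z*exp(z) + 4*exp(z).
Answer: 2*z**2*exp(z) - 4*z*exp(z) + 4*exp(z).


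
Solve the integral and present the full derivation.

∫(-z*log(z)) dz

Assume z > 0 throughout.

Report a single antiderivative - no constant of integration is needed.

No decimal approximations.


Step 1. Integrate ∫(-z*log(z)) dz by parts with u = log(z), dv = (-z) dz, so v = -z**2/2 [assuming z > 0]: now -z**2*log(z)/2 + ∫(z/2) dz.
Step 2. Evaluate the standard form: now -z**2*log(z)/2 + z**2/4.
Answer: -z**2*log(z)/2 + z**2/4.


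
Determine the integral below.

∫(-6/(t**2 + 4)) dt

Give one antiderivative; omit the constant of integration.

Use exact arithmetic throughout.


Answer: -3*atan(t/2).


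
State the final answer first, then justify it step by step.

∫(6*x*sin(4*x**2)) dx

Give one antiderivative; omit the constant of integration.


The answer is -3*cos(4*x**2)/4.
Step 1. Substitute u = x**2, turning ∫(6*x*sin(4*x**2)) dx into ∫(3*sin(4*u)) du: now ∫(3*sin(4*u)) du.
Step 2. Evaluate the standard form: now -3*cos(4*u)/4.
Step 3. Substitute back u = x**2: now -3*cos(4*x**2)/4.
Answer: -3*cos(4*x**2)/4.


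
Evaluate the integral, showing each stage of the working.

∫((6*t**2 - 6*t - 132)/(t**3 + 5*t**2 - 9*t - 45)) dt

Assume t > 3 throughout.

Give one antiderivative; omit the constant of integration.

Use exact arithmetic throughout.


Step 1. Decompose ∫((6*t**2 - 6*t - 132)/(t**3 + 5*t**2 - 9*t - 45)) dt by partial fractions, (6*t**2 - 6*t - 132)/(t**3 + 5*t**2 - 9*t - 45) = 3/(t + 5) + 5/(t + 3) - 2/(t - 3): now ∫(-2/(t - 3)) dt + ∫(5/(t + 3)) dt + ∫(3/(t + 5)) dt.
Step 2. Evaluate the standard form [assuming t > -3]: now 5*log(t + 3) + ∫(-2/(t - 3)) dt + ∫(3/(t + 5)) dt.
Step 3. Evaluate the standard form [assuming t > 3]: now -2*log(t - 3) + 5*log(t + 3) + ∫(3/(t + 5)) dt.
Step 4. Evaluate the standard form [assuming t > -5]: now -2*log(t - 3) + 5*log(t + 3) + 3*log(t + 5).
Answer: -2*log(t - 3) + 5*log(t + 3) + 3*log(t + 5).


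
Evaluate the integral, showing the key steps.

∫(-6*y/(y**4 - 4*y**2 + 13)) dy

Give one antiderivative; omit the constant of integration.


Step 1. Substitute u = y**2 - 2, turning ∫(-6*y/(y**4 - 4*y**2 + 13)) dy into ∫(-3/(u**2 + 9)) du: now ∫(-3/(u**2 + 9)) du.
Step 2. Evaluate the standard form: now -atan(u/3).
Step 3. Substitute back u = y**2 - 2: now -atan(y**2/3 - 2/3).
Answer: -atan(y**2/3 - 2/3).


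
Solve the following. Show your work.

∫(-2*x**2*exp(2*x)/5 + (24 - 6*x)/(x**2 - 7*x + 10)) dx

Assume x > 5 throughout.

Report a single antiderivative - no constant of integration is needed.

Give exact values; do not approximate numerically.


Step 1. Rewrite: now ∫(-2*x**2*exp(2*x)/5) dx + ∫((24 - 6*x)/(x**2 - 7*x + 10)) dx.
Step 2. Integrate ∫(-2*x**2*exp(2*x)/5) dx by parts with u = x**2, dv = (-2*exp(2*x)/5) dx, so v = -exp(2*x)/5: now -x**2*exp(2*x)/5 + ∫(2*x*exp(2*x)/5) dx + ∫((24 - 6*x)/(x**2 - 7*x + 10)) dx.
Step 3. Integrate ∫(2*x*exp(2*x)/5) dx by parts with u = x, dv = (2*exp(2*x)/5) dx, so v = exp(2*x)/5: now -x**2*exp(2*x)/5 + x*exp(2*x)/5 + ∫((24 - 6*x)/(x**2 - 7*x + 10)) dx + ∫(-exp(2*x)/5) dx.
Step 4. Evaluate the standard form: now -x**2*exp(2*x)/5 + x*exp(2*x)/5 - exp(2*x)/10 + ∫((24 - 6*x)/(x**2 - 7*x + 10)) dx.
Step 5. Decompose ∫((24 - 6*x)/(x**2 - 7*x + 10)) dx by partial fractions, (24 - 6*x)/(x**2 - 7*x + 10) = -4/(x - 2) - 2/(x - 5): now -x**2*exp(2*x)/5 + x*exp(2*x)/5 - exp(2*x)/10 + ∫(-2/(x - 5)) dx + ∫(-4/(x - 2)) dx.
Step 6. Evaluate the standard form [assuming x > 5]: now -x**2*exp(2*x)/5 + x*exp(2*x)/5 - exp(2*x)/10 - 2*log(x - 5) + ∫(-4/(x - 2)) dx.
Step 7. Evaluate the standard form [assuming x > 2]: now -x**2*exp(2*x)/5 + x*exp(2*x)/5 - exp(2*x)/10 - 2*log(x - 5) - 4*log(x - 2).
Answer: -x**2*exp(2*x)/5 + x*exp(2*x)/5 - exp(2*x)/10 - 2*log(x - 5) - 4*log(x - 2).
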